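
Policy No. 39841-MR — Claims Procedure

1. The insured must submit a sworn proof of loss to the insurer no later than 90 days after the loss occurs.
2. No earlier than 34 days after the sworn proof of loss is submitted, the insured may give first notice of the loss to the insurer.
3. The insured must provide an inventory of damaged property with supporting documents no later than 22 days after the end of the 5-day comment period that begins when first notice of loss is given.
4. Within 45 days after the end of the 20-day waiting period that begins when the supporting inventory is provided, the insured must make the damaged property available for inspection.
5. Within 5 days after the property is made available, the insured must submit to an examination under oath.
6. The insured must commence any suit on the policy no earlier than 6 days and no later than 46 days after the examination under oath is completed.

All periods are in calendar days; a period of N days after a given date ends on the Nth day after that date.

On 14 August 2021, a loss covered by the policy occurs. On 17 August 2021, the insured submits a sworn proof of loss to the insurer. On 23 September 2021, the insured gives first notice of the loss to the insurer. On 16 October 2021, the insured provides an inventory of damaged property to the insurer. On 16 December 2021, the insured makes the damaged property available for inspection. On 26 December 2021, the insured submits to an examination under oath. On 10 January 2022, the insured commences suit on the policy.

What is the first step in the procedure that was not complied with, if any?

Step 5

(1) due by 14 August 2021 + 90 days = 12 November 2021; 17 August 2021 is within that limit.
(2) permitted from 17 August 2021 + 34 days = 20 September 2021 onward; 23 September 2021 is on or after that date.
(3) due by 28 September 2021 + 22 days = 20 October 2021; completed 16 October 2021, before the deadline.
(4) due by 5 November 2021 + 45 days = 20 December 2021; done 16 December 2021 — timely.
(5) due by 16 December 2021 + 5 days = 21 December 2021; not done until 26 December 2021, 5 days after the deadline.
Later steps need not be reached.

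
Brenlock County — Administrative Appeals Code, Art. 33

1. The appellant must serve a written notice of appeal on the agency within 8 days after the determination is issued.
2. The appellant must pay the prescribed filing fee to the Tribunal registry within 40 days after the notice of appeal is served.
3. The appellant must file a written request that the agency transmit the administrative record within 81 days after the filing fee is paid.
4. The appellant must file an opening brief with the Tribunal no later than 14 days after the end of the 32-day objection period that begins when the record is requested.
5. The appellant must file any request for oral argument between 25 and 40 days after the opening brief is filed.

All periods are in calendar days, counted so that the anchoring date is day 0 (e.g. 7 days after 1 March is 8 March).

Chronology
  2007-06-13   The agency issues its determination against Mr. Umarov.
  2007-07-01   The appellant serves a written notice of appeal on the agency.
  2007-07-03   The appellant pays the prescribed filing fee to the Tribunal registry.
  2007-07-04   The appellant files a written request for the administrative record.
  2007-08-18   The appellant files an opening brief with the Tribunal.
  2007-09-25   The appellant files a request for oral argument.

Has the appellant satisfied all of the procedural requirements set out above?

No

Step 1: 8 days after 2007-06-13 (when the determination is issued) is 2007-06-21; 2007-07-01 misses that deadline by 10 days.
The analysis stops there.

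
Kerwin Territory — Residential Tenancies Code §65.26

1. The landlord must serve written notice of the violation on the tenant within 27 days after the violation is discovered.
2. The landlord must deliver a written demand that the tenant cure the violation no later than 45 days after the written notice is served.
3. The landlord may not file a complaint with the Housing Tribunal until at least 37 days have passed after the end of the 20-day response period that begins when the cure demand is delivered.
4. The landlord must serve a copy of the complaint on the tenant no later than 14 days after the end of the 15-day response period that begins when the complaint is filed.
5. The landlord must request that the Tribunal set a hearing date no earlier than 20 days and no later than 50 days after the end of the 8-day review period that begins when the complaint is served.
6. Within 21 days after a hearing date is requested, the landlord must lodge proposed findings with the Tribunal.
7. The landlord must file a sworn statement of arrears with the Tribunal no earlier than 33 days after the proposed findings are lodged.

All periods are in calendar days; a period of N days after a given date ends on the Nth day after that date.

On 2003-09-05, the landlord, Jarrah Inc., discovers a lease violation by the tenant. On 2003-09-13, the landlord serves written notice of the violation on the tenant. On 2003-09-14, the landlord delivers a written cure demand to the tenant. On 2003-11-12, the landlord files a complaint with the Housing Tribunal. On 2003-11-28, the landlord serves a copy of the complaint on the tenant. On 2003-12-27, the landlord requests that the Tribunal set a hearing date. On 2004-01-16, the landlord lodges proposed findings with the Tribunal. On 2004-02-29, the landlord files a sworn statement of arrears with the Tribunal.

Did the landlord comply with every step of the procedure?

Yes

Step 1: 27 days after 2003-09-05 (when the violation is discovered) is 2003-10-02; done 2003-09-13 — timely.
Step 2: 45 days after 2003-09-13 (when the written notice is served) is 2003-10-28; done 2003-09-14 — timely.
Step 3: the earliest permitted date is 37 days after 2003-10-04 (end of the 20-day response period, which began when the cure demand is delivered on 2003-09-14), i.e. 2003-11-10; 2003-11-12 is on or after that date.
Step 4: 14 days after 2003-11-27 (end of the 15-day response period, which began when the complaint is filed on 2003-11-12) is 2003-12-11; done 2003-11-28 — timely.
Step 5: the window is 20–50 days after 2003-12-06 (end of the 8-day review period, which began when the complaint is served on 2003-11-28), so 2003-12-26 through 2004-01-25; 2003-12-27 falls inside that range.
Step 6: 21 days after 2003-12-27 (when a hearing date is requested) is 2004-01-17; done 2004-01-16 — timely.
Step 7: the earliest permitted date is 33 days after 2004-01-16 (when the proposed findings are lodged), i.e. 2004-02-18; 2004-02-29 is on or after that date.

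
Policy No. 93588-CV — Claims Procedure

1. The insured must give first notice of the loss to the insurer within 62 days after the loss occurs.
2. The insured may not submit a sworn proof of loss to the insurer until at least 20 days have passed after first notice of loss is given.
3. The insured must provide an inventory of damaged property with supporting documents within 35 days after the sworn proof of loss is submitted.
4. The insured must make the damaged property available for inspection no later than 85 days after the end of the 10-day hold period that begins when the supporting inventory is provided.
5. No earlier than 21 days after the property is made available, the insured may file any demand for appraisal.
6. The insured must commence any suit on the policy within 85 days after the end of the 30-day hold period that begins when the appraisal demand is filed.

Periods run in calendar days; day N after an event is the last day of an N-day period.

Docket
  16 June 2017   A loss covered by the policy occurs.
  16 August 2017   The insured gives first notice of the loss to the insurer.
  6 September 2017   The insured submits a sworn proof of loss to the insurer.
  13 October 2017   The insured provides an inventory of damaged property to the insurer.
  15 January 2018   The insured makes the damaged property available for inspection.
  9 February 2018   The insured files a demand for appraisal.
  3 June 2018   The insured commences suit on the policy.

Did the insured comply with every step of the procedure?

(1) due by 16 June 2017 + 62 days = 17 August 2017; completed 16 August 2017, before the deadline.
(2) permitted from 16 August 2017 + 20 days = 5 September 2017 onward; done 6 September 2017, after the minimum wait.
(3) due by 6 September 2017 + 35 days = 11 October 2017; done 13 October 2017 — 2 days late.

No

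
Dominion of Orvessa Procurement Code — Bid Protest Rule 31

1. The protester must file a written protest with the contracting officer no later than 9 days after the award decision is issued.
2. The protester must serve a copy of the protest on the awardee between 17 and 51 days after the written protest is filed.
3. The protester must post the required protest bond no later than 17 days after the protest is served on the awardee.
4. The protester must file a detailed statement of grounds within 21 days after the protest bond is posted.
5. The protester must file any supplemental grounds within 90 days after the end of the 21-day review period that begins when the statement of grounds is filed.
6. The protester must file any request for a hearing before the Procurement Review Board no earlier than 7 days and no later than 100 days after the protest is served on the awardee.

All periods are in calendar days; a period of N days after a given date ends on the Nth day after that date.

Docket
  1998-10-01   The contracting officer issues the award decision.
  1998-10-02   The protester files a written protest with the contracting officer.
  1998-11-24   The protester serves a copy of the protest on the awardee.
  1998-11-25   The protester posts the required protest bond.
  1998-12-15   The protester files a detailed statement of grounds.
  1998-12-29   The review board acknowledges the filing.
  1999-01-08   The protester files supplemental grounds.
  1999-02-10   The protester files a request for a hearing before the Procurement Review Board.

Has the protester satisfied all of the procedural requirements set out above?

No

(1) due by 1998-10-01 + 9 days = 1998-10-10; completed 1998-10-02, before the deadline.
(2) the permitted window runs from 1998-10-02 + 17 = 1998-10-19 to 1998-10-02 + 51 = 1998-11-22; done 1998-11-24 — 2 days after the window closed.
That is the first point of non-compliance.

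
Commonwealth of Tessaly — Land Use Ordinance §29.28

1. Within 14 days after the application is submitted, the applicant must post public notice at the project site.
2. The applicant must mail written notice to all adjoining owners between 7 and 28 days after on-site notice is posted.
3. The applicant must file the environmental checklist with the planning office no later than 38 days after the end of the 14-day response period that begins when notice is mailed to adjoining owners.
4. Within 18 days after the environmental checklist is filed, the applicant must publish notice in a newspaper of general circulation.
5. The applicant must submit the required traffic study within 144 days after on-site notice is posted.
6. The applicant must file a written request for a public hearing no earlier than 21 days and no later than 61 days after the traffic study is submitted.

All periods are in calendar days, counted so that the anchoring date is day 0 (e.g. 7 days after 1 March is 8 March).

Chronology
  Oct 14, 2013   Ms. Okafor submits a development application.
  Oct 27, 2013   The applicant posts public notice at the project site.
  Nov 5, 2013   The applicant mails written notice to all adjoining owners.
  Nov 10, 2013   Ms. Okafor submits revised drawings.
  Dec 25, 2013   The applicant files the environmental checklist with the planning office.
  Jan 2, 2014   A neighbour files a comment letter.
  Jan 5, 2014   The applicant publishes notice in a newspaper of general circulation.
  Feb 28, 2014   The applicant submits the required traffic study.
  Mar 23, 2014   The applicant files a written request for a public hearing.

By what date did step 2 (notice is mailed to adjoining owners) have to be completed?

Nov 24, 2013

Step 2 runs from Oct 27, 2013, when on-site notice is posted. The window is 7–28 days after Oct 27, 2013; it closes on Nov 24, 2013.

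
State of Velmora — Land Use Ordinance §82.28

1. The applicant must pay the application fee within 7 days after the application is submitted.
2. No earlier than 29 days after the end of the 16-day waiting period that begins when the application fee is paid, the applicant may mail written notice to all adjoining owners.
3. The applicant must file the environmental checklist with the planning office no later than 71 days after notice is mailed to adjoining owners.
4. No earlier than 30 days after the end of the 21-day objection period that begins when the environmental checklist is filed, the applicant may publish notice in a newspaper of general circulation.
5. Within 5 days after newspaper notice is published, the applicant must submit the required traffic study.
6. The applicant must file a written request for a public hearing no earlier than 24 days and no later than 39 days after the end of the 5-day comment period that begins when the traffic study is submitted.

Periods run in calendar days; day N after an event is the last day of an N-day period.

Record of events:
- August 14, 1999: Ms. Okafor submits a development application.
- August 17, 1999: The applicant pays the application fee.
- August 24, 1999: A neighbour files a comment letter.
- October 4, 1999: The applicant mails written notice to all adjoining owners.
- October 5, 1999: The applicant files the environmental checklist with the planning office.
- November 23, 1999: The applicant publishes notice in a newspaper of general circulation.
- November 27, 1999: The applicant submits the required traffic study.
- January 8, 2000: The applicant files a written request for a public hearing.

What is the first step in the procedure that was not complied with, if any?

Step 1: 7 days after August 14, 1999 (when the application is submitted) is August 21, 1999; August 17, 1999 is within that limit.
Step 2: the earliest permitted date is 29 days after September 2, 1999 (end of the 16-day waiting period, which began when the application fee is paid on August 17, 1999), i.e. October 1, 1999; October 4, 1999 is on or after that date.
Step 3: 71 days after October 4, 1999 (when notice is mailed to adjoining owners) is December 14, 1999; done October 5, 1999 — timely.
Step 4: the earliest permitted date is 30 days after October 26, 1999 (end of the 21-day objection period, which began when the environmental checklist is filed on October 5, 1999), i.e. November 25, 1999; done November 23, 1999 — 2 days too early.

Step 4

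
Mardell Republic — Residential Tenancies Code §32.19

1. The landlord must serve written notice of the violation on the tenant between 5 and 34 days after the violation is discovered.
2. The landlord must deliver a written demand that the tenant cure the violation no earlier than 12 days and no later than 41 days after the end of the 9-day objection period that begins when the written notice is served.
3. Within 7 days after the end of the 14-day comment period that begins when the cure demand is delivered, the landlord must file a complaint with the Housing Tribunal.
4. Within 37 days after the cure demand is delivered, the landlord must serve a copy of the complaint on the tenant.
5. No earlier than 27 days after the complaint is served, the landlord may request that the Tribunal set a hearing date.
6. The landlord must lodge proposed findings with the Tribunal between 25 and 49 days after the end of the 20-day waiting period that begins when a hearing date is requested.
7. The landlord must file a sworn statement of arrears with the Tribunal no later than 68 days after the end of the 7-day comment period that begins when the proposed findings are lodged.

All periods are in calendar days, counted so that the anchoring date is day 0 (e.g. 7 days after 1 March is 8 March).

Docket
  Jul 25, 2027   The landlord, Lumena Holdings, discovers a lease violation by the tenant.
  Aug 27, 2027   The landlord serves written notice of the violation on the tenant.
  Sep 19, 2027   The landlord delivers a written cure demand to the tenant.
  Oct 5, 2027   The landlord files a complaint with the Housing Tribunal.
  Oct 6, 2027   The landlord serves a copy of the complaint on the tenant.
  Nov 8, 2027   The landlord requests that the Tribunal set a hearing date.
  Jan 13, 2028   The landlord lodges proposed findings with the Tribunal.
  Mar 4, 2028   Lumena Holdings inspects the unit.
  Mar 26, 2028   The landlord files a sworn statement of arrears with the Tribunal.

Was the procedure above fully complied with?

(1) the permitted window runs from Jul 25, 2027 + 5 = Jul 30, 2027 to Jul 25, 2027 + 34 = Aug 28, 2027; done Aug 27, 2027, which is between those dates.
(2) the permitted window runs from Sep 5, 2027 + 12 = Sep 17, 2027 to Sep 5, 2027 + 41 = Oct 16, 2027; done Sep 19, 2027 — within the window.
(3) due by Oct 3, 2027 + 7 days = Oct 10, 2027; completed Oct 5, 2027, before the deadline.
(4) due by Sep 19, 2027 + 37 days = Oct 26, 2027; done Oct 6, 2027 — timely.
(5) permitted from Oct 6, 2027 + 27 days = Nov 2, 2027 onward; done Nov 8, 2027 — permitted.
(6) the permitted window runs from Nov 28, 2027 + 25 = Dec 23, 2027 to Nov 28, 2027 + 49 = Jan 16, 2028; done Jan 13, 2028, which is between those dates.
(7) due by Jan 20, 2028 + 68 days = Mar 28, 2028; done Mar 26, 2028 — timely.

Yes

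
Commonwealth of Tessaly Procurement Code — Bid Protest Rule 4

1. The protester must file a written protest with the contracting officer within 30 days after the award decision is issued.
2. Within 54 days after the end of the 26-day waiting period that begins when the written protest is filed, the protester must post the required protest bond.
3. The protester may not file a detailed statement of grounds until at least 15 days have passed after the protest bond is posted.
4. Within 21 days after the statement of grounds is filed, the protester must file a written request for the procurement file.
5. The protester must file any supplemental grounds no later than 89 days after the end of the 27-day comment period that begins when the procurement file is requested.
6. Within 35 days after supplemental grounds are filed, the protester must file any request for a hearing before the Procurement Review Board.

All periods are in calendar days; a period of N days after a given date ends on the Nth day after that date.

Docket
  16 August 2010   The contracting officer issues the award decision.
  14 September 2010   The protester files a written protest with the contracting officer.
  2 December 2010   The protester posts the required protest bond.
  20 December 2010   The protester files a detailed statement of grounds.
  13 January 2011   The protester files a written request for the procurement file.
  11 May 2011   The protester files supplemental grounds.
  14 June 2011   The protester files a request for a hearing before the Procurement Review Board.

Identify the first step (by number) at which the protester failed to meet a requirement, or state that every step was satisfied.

Step 4

Step 1: 30 days after 16 August 2010 (when the award decision is issued) is 15 September 2010; completed 14 September 2010, before the deadline.
Step 2: 54 days after 10 October 2010 (end of the 26-day waiting period, which began when the written protest is filed on 14 September 2010) is 3 December 2010; completed 2 December 2010, before the deadline.
Step 3: the earliest permitted date is 15 days after 2 December 2010 (when the protest bond is posted), i.e. 17 December 2010; done 20 December 2010 — permitted.
Step 4: 21 days after 20 December 2010 (when the statement of grounds is filed) is 10 January 2011; done 13 January 2011 — 3 days late.
The analysis stops there.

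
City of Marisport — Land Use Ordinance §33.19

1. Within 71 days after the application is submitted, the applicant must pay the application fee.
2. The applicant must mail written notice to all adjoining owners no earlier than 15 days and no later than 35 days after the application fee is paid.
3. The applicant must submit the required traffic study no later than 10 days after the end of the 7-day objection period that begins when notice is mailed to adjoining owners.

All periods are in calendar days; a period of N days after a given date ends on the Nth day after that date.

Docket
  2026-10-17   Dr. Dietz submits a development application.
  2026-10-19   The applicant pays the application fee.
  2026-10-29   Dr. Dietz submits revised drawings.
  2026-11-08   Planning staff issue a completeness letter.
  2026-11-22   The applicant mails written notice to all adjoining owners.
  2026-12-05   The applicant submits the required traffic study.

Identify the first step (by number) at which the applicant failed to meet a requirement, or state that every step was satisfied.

None — every step was satisfied

(1) due by 2026-10-17 + 71 days = 2026-12-27; 2026-10-19 is within that limit.
(2) the permitted window runs from 2026-10-19 + 15 = 2026-11-03 to 2026-10-19 + 35 = 2026-11-23; done 2026-11-22, which is between those dates.
(3) due by 2026-11-29 + 10 days = 2026-12-09; done 2026-12-05 — timely.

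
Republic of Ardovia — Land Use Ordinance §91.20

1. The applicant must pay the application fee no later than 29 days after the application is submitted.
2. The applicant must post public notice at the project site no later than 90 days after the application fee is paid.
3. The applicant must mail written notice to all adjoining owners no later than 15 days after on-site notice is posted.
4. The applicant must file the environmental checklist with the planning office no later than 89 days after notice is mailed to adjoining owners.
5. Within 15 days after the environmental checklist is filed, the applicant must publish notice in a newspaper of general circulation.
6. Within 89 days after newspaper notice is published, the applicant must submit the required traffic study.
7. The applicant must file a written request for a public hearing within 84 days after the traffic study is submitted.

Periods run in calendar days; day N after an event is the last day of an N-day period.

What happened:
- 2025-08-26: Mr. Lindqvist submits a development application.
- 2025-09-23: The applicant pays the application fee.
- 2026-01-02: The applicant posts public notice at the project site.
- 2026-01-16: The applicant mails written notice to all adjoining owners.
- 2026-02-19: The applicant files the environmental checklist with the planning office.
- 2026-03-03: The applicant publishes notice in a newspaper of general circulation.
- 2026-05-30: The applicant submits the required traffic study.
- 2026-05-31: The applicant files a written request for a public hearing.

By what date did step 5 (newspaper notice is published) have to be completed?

2026-03-06

Step 5 runs from 2026-02-19, when the environmental checklist is filed. 15 days after 2026-02-19 is 2026-03-06.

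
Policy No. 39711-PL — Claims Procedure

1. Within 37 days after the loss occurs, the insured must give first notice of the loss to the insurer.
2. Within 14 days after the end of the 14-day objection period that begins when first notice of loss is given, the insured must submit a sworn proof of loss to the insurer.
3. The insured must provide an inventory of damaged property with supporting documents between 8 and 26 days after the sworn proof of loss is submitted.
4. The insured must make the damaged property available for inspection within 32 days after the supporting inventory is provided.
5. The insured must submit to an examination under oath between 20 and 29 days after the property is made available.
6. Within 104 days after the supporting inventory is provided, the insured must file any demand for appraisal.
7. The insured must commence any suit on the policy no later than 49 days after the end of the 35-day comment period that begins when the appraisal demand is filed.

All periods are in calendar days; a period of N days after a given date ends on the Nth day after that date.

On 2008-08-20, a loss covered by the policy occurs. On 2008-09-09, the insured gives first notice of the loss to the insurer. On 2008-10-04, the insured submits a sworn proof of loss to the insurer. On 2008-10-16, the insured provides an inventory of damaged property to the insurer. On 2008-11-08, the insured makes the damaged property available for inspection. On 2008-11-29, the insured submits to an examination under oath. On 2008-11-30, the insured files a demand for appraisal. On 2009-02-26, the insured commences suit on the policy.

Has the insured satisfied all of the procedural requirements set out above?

Step 1 — counting 37 days from 2008-08-20 (when the loss occurs) gives a deadline of 2008-09-26; completed 2008-09-09, before the deadline.
Step 2 — counting 14 days from 2008-09-23 (end of the 14-day objection period, which began when first notice of loss is given on 2008-09-09) gives a deadline of 2008-10-07; completed 2008-10-04, before the deadline.
Step 3 — 8 and 26 days from 2008-10-04 (when the sworn proof of loss is submitted) are 2008-10-12 and 2008-10-30 respectively; 2008-10-16 falls inside that range.
Step 4 — counting 32 days from 2008-10-16 (when the supporting inventory is provided) gives a deadline of 2008-11-17; 2008-11-08 is within that limit.
Step 5 — 20 and 29 days from 2008-11-08 (when the property is made available) are 2008-11-28 and 2008-12-07 respectively; done 2008-11-29 — within the window.
Step 6 — counting 104 days from 2008-10-16 (when the supporting inventory is provided) gives a deadline of 2009-01-28; completed 2008-11-30, before the deadline.
Step 7 — counting 49 days from 2009-01-04 (end of the 35-day comment period, which began when the appraisal demand is filed on 2008-11-30) gives a deadline of 2009-02-22; 2009-02-26 misses that deadline by 4 days.
That is the first point of non-compliance.

No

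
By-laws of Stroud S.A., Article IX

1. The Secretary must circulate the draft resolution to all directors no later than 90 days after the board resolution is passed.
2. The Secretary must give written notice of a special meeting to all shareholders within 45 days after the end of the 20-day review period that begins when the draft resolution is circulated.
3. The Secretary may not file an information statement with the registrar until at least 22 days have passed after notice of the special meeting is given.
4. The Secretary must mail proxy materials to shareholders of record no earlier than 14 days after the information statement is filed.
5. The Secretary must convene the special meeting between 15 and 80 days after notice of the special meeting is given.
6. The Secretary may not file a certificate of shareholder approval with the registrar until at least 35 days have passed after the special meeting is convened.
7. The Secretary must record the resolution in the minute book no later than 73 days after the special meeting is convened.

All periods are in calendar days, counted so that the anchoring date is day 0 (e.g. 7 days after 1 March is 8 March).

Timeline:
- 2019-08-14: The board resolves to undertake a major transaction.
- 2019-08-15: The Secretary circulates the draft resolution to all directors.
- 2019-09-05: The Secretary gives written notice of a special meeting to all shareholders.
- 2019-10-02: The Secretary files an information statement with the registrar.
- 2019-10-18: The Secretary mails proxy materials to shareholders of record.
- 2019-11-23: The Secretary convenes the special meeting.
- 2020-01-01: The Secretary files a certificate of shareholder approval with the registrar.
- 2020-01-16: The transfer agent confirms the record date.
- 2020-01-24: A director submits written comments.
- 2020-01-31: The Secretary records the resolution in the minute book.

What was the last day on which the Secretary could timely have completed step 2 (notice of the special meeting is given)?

The draft resolution is circulated on 2019-08-15; the 20-day review period therefore ends 2019-09-04, and step 2 runs from that date. 45 days after 2019-09-04 is 2019-10-19.

2019-10-19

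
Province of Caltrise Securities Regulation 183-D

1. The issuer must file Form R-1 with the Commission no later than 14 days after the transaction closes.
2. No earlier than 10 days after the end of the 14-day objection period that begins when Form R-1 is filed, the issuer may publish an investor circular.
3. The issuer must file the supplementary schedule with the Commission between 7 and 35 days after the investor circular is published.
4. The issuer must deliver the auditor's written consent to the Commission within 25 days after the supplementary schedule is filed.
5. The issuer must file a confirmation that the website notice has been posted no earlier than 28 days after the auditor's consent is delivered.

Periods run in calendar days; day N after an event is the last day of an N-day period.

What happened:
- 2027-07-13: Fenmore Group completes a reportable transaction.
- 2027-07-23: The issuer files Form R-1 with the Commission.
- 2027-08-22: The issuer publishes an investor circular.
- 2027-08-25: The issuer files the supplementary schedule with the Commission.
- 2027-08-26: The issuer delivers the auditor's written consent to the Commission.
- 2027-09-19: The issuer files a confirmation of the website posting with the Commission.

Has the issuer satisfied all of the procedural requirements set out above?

No

(1) due by 2027-07-13 + 14 days = 2027-07-27; completed 2027-07-23, before the deadline.
(2) permitted from 2027-08-06 + 10 days = 2027-08-16 onward; 2027-08-22 is on or after that date.
(3) the permitted window runs from 2027-08-22 + 7 = 2027-08-29 to 2027-08-22 + 35 = 2027-09-26; done 2027-08-25 — 4 days before the window opened.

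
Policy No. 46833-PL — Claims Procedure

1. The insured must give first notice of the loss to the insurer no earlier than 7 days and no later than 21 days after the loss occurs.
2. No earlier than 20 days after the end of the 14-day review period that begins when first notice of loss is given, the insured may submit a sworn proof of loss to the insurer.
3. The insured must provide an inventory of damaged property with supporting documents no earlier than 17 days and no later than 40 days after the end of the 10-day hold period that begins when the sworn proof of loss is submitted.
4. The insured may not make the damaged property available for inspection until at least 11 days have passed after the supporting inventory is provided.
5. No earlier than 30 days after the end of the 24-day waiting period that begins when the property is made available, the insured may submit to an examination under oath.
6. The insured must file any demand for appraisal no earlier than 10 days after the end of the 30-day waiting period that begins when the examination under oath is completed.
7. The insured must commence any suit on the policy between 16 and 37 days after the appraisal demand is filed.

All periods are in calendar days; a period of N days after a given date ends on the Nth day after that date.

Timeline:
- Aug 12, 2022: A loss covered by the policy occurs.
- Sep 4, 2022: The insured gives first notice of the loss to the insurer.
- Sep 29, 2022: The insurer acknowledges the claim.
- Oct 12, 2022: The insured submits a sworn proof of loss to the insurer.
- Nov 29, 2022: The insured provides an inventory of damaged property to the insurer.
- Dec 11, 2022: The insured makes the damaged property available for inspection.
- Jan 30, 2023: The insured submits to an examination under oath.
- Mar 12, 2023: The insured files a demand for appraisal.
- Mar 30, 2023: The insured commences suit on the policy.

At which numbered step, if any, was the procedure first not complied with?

Step 1 — 7 and 21 days from Aug 12, 2022 (when the loss occurs) are Aug 19, 2022 and Sep 2, 2022 respectively; done Sep 4, 2022 — 2 days after the window closed.

Step 1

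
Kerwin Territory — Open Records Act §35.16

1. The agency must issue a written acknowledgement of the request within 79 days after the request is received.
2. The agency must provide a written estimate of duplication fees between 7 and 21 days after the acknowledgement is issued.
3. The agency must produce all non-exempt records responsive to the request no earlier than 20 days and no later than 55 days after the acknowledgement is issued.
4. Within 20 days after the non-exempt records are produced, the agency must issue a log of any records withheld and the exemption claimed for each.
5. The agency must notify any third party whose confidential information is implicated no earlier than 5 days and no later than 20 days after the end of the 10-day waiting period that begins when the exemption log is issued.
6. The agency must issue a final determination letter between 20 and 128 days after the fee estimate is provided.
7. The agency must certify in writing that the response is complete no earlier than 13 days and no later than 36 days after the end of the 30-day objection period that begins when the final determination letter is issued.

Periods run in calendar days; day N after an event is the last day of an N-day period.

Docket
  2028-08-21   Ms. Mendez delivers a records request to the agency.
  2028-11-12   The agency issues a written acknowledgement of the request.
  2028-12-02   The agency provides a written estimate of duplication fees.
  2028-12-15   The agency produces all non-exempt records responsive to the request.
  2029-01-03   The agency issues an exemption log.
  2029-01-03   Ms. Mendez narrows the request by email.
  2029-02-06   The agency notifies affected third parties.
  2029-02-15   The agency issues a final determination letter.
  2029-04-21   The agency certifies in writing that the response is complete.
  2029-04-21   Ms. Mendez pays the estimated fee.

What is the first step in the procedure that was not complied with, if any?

Step 1 — counting 79 days from 2028-08-21 (when the request is received) gives a deadline of 2028-11-08; 2028-11-12 misses that deadline by 4 days.

Step 1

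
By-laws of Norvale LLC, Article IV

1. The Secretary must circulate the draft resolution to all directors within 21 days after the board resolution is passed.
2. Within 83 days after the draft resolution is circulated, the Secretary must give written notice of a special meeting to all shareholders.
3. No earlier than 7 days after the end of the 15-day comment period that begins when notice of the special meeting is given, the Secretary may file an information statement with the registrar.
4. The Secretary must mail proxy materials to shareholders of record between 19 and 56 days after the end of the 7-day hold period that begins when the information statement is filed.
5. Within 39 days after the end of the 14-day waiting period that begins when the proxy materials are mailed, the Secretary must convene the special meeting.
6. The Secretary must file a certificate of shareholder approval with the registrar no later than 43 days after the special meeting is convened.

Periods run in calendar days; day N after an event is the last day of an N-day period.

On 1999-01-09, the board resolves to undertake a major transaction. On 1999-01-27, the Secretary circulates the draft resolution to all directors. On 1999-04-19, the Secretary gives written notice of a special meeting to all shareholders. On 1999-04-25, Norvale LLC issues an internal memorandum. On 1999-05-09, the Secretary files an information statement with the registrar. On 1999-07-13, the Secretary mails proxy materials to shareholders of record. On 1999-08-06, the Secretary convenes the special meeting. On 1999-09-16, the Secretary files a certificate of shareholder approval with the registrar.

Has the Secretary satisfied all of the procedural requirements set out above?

No

Step 1 — counting 21 days from 1999-01-09 (when the board resolution is passed) gives a deadline of 1999-01-30; done 1999-01-27 — timely.
Step 2 — counting 83 days from 1999-01-27 (when the draft resolution is circulated) gives a deadline of 1999-04-20; completed 1999-04-19, before the deadline.
Step 3 — must wait 7 days from 1999-05-04 (end of the 15-day comment period, which began when notice of the special meeting is given on 1999-04-19), so not before 1999-05-11; acted on 1999-05-09, 2 days prematurely.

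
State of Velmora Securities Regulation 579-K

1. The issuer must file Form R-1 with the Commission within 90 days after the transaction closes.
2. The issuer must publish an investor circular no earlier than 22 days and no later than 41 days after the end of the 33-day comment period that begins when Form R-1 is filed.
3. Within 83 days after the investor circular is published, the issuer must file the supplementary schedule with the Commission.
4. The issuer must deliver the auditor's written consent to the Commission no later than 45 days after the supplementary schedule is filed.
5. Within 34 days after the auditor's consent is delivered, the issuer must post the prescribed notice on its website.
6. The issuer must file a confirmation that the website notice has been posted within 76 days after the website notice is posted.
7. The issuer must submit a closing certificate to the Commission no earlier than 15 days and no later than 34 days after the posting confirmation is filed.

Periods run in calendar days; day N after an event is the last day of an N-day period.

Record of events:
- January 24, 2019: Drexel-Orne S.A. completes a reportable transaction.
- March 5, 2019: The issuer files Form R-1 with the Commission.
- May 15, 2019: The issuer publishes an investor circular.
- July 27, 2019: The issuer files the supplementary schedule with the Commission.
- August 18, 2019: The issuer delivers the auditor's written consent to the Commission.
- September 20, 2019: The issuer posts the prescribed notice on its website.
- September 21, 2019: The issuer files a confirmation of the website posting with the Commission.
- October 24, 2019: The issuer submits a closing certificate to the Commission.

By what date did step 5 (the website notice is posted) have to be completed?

September 21, 2019

Step 5 runs from August 18, 2019, when the auditor's consent is delivered. 34 days after August 18, 2019 is September 21, 2019.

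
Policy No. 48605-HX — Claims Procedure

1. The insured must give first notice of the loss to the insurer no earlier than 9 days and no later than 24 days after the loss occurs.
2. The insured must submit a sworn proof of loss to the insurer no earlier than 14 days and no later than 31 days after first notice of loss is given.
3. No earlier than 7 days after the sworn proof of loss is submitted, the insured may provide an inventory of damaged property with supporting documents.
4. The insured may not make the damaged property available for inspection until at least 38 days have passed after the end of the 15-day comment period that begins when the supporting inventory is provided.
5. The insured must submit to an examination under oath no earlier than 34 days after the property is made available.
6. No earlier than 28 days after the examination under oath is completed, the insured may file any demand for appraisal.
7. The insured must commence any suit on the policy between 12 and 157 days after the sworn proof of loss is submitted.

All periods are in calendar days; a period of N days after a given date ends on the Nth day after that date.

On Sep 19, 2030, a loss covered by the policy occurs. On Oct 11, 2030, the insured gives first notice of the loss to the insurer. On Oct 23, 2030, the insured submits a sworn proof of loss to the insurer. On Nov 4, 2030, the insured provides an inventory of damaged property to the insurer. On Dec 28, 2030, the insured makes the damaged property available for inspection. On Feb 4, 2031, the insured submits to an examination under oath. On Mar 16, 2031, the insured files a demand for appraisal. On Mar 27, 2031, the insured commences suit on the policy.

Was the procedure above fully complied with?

(1) the permitted window runs from Sep 19, 2030 + 9 = Sep 28, 2030 to Sep 19, 2030 + 24 = Oct 13, 2030; done Oct 11, 2030 — within the window.
(2) the permitted window runs from Oct 11, 2030 + 14 = Oct 25, 2030 to Oct 11, 2030 + 31 = Nov 11, 2030; Oct 23, 2030 is 2 days too early.
The procedure was therefore not followed at step 2.

No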